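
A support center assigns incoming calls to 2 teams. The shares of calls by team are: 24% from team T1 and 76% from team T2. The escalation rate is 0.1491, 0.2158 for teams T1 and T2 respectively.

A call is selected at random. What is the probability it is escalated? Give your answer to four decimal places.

Summing over the partition,
P(E) = P(E|T1)·P(T1) + P(E|T2)·P(T2)
      = 0.1491·0.24 + 0.2158·0.76
      = 0.035784 + 0.164008 = 0.199792

P(E) ≈ 0.1998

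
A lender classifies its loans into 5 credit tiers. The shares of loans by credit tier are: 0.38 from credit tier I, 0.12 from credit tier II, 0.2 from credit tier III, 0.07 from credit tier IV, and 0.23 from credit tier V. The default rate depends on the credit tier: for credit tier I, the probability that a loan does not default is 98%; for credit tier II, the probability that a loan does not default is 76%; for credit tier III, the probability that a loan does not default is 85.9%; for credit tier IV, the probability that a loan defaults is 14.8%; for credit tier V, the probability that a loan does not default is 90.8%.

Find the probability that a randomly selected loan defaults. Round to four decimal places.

P(D) ≈ 0.0961

P(D|I) = 1 − 0.98 = 0.02.
P(D|II) = 1 − 0.76 = 0.24.
P(D|III) = 1 − 0.859 = 0.141.
P(D|V) = 1 − 0.908 = 0.092.
P(D) = P(D|I)·P(I) + P(D|II)·P(II) + P(D|III)·P(III) + P(D|IV)·P(IV) + P(D|V)·P(V)
      = 0.02·0.38 + 0.24·0.12 + 0.141·0.2 + 0.148·0.07 + 0.092·0.23
      = 0.0076 + 0.0288 + 0.0282 + 0.01036 + 0.02116 = 0.09612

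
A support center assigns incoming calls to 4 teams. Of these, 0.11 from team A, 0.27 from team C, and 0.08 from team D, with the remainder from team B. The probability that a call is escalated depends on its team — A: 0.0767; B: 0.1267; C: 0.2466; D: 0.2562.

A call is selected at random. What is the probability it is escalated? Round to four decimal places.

P(B) = 1 − (0.11 + 0.27 + 0.08) = 0.54.
Using total probability over the partition,
P(E) = P(E|A)·P(A) + P(E|B)·P(B) + P(E|C)·P(C) + P(E|D)·P(D)
      = 0.0767·0.11 + 0.1267·0.54 + 0.2466·0.27 + 0.2562·0.08
      = 0.008437 + 0.068418 + 0.066582 + 0.020496 = 0.163933

0.1639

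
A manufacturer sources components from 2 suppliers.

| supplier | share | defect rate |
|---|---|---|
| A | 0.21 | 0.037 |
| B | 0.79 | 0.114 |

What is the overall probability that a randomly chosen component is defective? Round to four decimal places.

0.0978

P(D) = P(D|A)·P(A) + P(D|B)·P(B)
      = 0.037·0.21 + 0.114·0.79
      = 0.00777 + 0.09006 = 0.09783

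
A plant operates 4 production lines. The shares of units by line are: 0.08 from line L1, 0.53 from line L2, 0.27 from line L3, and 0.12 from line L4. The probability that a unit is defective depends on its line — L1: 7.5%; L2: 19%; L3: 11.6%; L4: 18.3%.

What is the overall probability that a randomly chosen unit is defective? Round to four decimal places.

Summing over the partition,
P(D) = P(D|L1)·P(L1) + P(D|L2)·P(L2) + P(D|L3)·P(L3) + P(D|L4)·P(L4)
      = 0.075·0.08 + 0.19·0.53 + 0.116·0.27 + 0.183·0.12
      = 0.006 + 0.1007 + 0.03132 + 0.02196 = 0.15998

0.1600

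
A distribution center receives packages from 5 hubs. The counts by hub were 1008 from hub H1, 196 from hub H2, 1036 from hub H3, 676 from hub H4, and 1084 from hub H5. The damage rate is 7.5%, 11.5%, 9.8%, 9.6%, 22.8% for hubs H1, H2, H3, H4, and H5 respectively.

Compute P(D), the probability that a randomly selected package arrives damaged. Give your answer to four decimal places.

P(D) ≈ 0.1279

Total: 1008 + 196 + 1036 + 676 + 1084 = 4000.
P(H1) = 1008/4000 = 0.252. P(H2) = 196/4000 = 0.049. P(H3) = 1036/4000 = 0.259. P(H4) = 676/4000 = 0.169. P(H5) = 1084/4000 = 0.271.
P(D) = P(D|H1)·P(H1) + P(D|H2)·P(H2) + P(D|H3)·P(H3) + P(D|H4)·P(H4) + P(D|H5)·P(H5)
      = 0.075·0.252 + 0.115·0.049 + 0.098·0.259 + 0.096·0.169 + 0.228·0.271
      = 0.0189 + 0.005635 + 0.025382 + 0.016224 + 0.061788 = 0.127929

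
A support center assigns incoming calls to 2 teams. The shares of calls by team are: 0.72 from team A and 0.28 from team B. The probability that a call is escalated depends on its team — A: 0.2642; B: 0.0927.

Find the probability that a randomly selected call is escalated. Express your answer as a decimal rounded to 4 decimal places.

P(E) ≈ 0.2162

P(E) = P(E|A)·P(A) + P(E|B)·P(B)
      = 0.2642·0.72 + 0.0927·0.28
      = 0.190224 + 0.025956 = 0.21618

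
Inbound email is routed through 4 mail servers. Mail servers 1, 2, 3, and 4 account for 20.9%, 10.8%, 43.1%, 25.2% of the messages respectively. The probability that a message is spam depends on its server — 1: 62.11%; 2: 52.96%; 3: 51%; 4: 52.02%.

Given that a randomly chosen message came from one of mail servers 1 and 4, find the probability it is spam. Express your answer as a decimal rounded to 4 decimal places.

0.5659

Let J = {1, 4}.
P(J) = 0.209 + 0.252 = 0.461.
P(S ∩ J) = 0.6211·0.209 + 0.5202·0.252 = 0.1298099 + 0.1310904 = 0.2609003.
P(S | J) = 0.2609003 / 0.461 = 0.565944…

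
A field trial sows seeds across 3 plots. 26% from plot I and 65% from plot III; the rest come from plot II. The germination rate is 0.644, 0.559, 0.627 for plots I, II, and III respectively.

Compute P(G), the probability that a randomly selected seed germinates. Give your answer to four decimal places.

P(II) = 1 − (0.26 + 0.65) = 0.09.
P(G) = P(G|I)·P(I) + P(G|II)·P(II) + P(G|III)·P(III)
      = 0.644·0.26 + 0.559·0.09 + 0.627·0.65
      = 0.16744 + 0.05031 + 0.40755 = 0.6253

0.6253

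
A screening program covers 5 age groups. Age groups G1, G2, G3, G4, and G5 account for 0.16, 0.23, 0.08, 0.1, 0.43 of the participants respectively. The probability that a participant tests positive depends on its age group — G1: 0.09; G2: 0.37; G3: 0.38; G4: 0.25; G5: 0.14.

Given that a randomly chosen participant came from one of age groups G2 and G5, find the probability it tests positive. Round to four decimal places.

0.2202

Let S = {G2, G5}.
P(S) = 0.23 + 0.43 = 0.66.
P(T ∩ S) = 0.37·0.23 + 0.14·0.43 = 0.0851 + 0.0602 = 0.1453.
P(T | S) = 0.1453 / 0.66 = 0.220152…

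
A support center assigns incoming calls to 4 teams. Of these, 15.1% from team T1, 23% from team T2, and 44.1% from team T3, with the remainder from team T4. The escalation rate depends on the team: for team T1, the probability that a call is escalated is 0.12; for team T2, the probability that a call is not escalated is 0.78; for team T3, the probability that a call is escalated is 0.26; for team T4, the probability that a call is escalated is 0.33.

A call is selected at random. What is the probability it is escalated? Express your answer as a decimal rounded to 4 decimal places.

P(T4) = 1 − (0.151 + 0.23 + 0.441) = 0.178.
P(E|T2) = 1 − 0.78 = 0.22.
P(E) = P(E|T1)·P(T1) + P(E|T2)·P(T2) + P(E|T3)·P(T3) + P(E|T4)·P(T4)
      = 0.12·0.151 + 0.22·0.23 + 0.26·0.441 + 0.33·0.178
      = 0.01812 + 0.0506 + 0.11466 + 0.05874 = 0.24212

0.2421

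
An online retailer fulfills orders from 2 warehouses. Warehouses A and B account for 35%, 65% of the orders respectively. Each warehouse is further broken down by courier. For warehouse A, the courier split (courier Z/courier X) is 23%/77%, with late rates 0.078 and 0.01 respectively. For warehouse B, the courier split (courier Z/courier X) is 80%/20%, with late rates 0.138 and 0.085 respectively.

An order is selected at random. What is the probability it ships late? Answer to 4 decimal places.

P(L|A) = 0.23·0.078 + 0.77·0.01 = 0.01794 + 0.0077 = 0.02564
P(L|B) = 0.8·0.138 + 0.2·0.085 = 0.1104 + 0.017 = 0.1274
By total probability over the outer partition,
P(L) = 0.35·0.02564 + 0.65·0.1274
      = 0.008974 + 0.08281 = 0.091784

P(L) ≈ 0.0918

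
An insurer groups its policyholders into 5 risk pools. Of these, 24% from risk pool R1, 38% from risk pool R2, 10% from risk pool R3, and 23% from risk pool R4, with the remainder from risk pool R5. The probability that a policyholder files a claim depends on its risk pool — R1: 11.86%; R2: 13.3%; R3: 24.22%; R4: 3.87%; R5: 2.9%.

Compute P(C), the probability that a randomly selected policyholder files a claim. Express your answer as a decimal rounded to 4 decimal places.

P(C) ≈ 0.1136

P(R5) = 1 − (0.24 + 0.38 + 0.1 + 0.23) = 0.05.
Summing over the partition,
P(C) = P(C|R1)·P(R1) + P(C|R2)·P(R2) + P(C|R3)·P(R3) + P(C|R4)·P(R4) + P(C|R5)·P(R5)
      = 0.1186·0.24 + 0.133·0.38 + 0.2422·0.1 + 0.0387·0.23 + 0.029·0.05
      = 0.028464 + 0.05054 + 0.02422 + 0.008901 + 0.00145 = 0.113575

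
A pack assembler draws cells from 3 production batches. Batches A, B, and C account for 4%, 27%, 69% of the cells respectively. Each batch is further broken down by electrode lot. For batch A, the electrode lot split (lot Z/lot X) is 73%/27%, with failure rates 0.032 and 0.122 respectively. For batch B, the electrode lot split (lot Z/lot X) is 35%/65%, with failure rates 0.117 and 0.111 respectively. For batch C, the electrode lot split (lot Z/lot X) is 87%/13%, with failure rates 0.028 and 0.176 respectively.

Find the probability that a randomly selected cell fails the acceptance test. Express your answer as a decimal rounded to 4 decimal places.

P(F|A) = 0.73·0.032 + 0.27·0.122 = 0.02336 + 0.03294 = 0.0563
P(F|B) = 0.35·0.117 + 0.65·0.111 = 0.04095 + 0.07215 = 0.1131
P(F|C) = 0.87·0.028 + 0.13·0.176 = 0.02436 + 0.02288 = 0.04724
By total probability over the outer partition,
P(F) = 0.04·0.0563 + 0.27·0.1131 + 0.69·0.04724
      = 0.002252 + 0.030537 + 0.0325956 = 0.0653846

P(F) ≈ 0.0654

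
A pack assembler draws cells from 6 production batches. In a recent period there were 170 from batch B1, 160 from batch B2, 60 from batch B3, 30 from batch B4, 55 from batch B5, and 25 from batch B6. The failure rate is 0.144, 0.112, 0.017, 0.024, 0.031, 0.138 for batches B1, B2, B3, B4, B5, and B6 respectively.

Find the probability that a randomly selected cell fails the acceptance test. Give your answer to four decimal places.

Total: 170 + 160 + 60 + 30 + 55 + 25 = 500.
P(B1) = 170/500 = 0.34. P(B2) = 160/500 = 0.32. P(B3) = 60/500 = 0.12. P(B4) = 30/500 = 0.06. P(B5) = 55/500 = 0.11. P(B6) = 25/500 = 0.05.
Summing over the partition,
P(F) = P(F|B1)·P(B1) + P(F|B2)·P(B2) + P(F|B3)·P(B3) + P(F|B4)·P(B4) + P(F|B5)·P(B5) + P(F|B6)·P(B6)
      = 0.144·0.34 + 0.112·0.32 + 0.017·0.12 + 0.024·0.06 + 0.031·0.11 + 0.138·0.05
      = 0.04896 + 0.03584 + 0.00204 + 0.00144 + 0.00341 + 0.0069 = 0.09859

0.0986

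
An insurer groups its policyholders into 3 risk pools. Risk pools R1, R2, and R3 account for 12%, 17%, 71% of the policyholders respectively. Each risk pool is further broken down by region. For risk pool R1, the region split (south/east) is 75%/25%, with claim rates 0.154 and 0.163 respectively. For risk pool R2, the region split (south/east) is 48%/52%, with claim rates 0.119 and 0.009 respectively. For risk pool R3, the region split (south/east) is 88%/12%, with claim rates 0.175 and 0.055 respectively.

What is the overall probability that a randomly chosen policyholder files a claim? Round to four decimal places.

0.1433

P(C|R1) = 0.75·0.154 + 0.25·0.163 = 0.1155 + 0.04075 = 0.15625
P(C|R2) = 0.48·0.119 + 0.52·0.009 = 0.05712 + 0.00468 = 0.0618
P(C|R3) = 0.88·0.175 + 0.12·0.055 = 0.154 + 0.0066 = 0.1606
By total probability over the outer partition,
P(C) = 0.12·0.15625 + 0.17·0.0618 + 0.71·0.1606
      = 0.01875 + 0.010506 + 0.114026 = 0.143282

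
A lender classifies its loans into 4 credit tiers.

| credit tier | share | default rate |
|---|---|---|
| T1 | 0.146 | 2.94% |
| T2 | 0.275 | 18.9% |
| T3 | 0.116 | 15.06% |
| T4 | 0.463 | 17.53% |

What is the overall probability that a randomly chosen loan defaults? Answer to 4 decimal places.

P(D) = P(D|T1)·P(T1) + P(D|T2)·P(T2) + P(D|T3)·P(T3) + P(D|T4)·P(T4)
      = 0.0294·0.146 + 0.189·0.275 + 0.1506·0.116 + 0.1753·0.463
      = 0.0042924 + 0.051975 + 0.0174696 + 0.0811639 = 0.1549009

0.1549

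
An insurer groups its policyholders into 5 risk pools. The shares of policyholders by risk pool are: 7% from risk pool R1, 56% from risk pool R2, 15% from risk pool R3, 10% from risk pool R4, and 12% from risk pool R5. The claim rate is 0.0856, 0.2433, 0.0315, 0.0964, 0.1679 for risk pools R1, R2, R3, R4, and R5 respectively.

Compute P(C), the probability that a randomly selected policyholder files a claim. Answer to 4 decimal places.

0.1768

P(C) = P(C|R1)·P(R1) + P(C|R2)·P(R2) + P(C|R3)·P(R3) + P(C|R4)·P(R4) + P(C|R5)·P(R5)
      = 0.0856·0.07 + 0.2433·0.56 + 0.0315·0.15 + 0.0964·0.1 + 0.1679·0.12
      = 0.005992 + 0.136248 + 0.004725 + 0.00964 + 0.020148 = 0.176753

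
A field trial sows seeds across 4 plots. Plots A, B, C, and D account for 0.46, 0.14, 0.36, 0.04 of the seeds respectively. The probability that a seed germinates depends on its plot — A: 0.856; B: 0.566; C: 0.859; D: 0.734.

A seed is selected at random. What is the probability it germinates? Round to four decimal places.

0.8116

Summing over the partition,
P(G) = P(G|A)·P(A) + P(G|B)·P(B) + P(G|C)·P(C) + P(G|D)·P(D)
      = 0.856·0.46 + 0.566·0.14 + 0.859·0.36 + 0.734·0.04
      = 0.39376 + 0.07924 + 0.30924 + 0.02936 = 0.8116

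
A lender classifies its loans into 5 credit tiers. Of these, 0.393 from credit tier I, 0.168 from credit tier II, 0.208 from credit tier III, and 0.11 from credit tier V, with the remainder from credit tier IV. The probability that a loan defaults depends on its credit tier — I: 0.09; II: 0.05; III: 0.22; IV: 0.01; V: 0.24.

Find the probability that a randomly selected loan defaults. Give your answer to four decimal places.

P(IV) = 1 − (0.393 + 0.168 + 0.208 + 0.11) = 0.121.
P(D) = P(D|I)·P(I) + P(D|II)·P(II) + P(D|III)·P(III) + P(D|IV)·P(IV) + P(D|V)·P(V)
      = 0.09·0.393 + 0.05·0.168 + 0.22·0.208 + 0.01·0.121 + 0.24·0.11
      = 0.03537 + 0.0084 + 0.04576 + 0.00121 + 0.0264 = 0.11714

P(D) ≈ 0.1171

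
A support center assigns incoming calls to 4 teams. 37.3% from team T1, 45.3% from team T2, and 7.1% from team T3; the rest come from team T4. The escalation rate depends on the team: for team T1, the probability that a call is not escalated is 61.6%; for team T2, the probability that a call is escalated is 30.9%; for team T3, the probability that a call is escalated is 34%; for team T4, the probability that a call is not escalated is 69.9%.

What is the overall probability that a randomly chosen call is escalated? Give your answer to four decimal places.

P(T4) = 1 − (0.373 + 0.453 + 0.071) = 0.103.
P(E|T1) = 1 − 0.616 = 0.384.
P(E|T4) = 1 − 0.699 = 0.301.
Using total probability over the partition,
P(E) = P(E|T1)·P(T1) + P(E|T2)·P(T2) + P(E|T3)·P(T3) + P(E|T4)·P(T4)
      = 0.384·0.373 + 0.309·0.453 + 0.34·0.071 + 0.301·0.103
      = 0.143232 + 0.139977 + 0.02414 + 0.031003 = 0.338352

P(E) ≈ 0.3384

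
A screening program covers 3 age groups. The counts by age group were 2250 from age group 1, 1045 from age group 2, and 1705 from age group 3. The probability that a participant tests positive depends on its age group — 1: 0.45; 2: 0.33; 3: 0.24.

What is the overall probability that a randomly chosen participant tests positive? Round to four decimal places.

0.3533

Total: 2250 + 1045 + 1705 = 5000.
P(1) = 2250/5000 = 0.45. P(2) = 1045/5000 = 0.209. P(3) = 1705/5000 = 0.341.
Using total probability over the partition,
P(T) = P(T|1)·P(1) + P(T|2)·P(2) + P(T|3)·P(3)
      = 0.45·0.45 + 0.33·0.209 + 0.24·0.341
      = 0.2025 + 0.06897 + 0.08184 = 0.35331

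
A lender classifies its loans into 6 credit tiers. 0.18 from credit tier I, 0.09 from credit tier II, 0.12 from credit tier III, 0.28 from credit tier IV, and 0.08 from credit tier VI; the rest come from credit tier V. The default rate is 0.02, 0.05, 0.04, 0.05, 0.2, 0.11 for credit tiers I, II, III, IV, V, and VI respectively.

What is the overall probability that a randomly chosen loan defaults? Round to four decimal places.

P(V) = 1 − (0.18 + 0.09 + 0.12 + 0.28 + 0.08) = 0.25.
P(D) = P(D|I)·P(I) + P(D|II)·P(II) + P(D|III)·P(III) + P(D|IV)·P(IV) + P(D|V)·P(V) + P(D|VI)·P(VI)
      = 0.02·0.18 + 0.05·0.09 + 0.04·0.12 + 0.05·0.28 + 0.2·0.25 + 0.11·0.08
      = 0.0036 + 0.0045 + 0.0048 + 0.014 + 0.05 + 0.0088 = 0.0857

P(D) ≈ 0.0857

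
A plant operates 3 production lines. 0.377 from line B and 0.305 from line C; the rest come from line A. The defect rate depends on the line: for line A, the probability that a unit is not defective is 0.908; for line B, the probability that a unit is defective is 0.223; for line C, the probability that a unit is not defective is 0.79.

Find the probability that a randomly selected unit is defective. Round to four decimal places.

P(A) = 1 − (0.377 + 0.305) = 0.318.
P(D|A) = 1 − 0.908 = 0.092.
P(D|C) = 1 − 0.79 = 0.21.
P(D) = P(D|A)·P(A) + P(D|B)·P(B) + P(D|C)·P(C)
      = 0.092·0.318 + 0.223·0.377 + 0.21·0.305
      = 0.029256 + 0.084071 + 0.06405 = 0.177377

0.1774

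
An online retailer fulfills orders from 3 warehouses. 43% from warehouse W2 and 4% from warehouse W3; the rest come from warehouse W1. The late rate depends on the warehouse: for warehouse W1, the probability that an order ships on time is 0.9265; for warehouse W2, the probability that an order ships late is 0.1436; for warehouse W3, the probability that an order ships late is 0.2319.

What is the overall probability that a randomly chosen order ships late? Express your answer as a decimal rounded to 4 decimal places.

P(W1) = 1 − (0.43 + 0.04) = 0.53.
P(L|W1) = 1 − 0.9265 = 0.0735.
P(L) = P(L|W1)·P(W1) + P(L|W2)·P(W2) + P(L|W3)·P(W3)
      = 0.0735·0.53 + 0.1436·0.43 + 0.2319·0.04
      = 0.038955 + 0.061748 + 0.009276 = 0.109979

P(L) ≈ 0.1100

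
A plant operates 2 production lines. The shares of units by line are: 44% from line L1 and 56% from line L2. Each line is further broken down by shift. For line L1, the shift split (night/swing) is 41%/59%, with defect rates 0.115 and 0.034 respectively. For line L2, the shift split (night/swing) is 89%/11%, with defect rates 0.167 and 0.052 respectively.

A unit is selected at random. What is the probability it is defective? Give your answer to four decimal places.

P(D|L1) = 0.41·0.115 + 0.59·0.034 = 0.04715 + 0.02006 = 0.06721
P(D|L2) = 0.89·0.167 + 0.11·0.052 = 0.14863 + 0.00572 = 0.15435
By total probability over the outer partition,
P(D) = 0.44·0.06721 + 0.56·0.15435
      = 0.0295724 + 0.086436 = 0.1160084

0.1160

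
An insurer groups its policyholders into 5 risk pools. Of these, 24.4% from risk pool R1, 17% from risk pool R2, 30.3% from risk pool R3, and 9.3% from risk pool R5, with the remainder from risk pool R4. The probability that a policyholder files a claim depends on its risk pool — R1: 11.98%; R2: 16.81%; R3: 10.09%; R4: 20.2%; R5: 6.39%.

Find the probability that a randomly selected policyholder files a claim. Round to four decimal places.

P(R4) = 1 − (0.244 + 0.17 + 0.303 + 0.093) = 0.19.
Using total probability over the partition,
P(C) = P(C|R1)·P(R1) + P(C|R2)·P(R2) + P(C|R3)·P(R3) + P(C|R4)·P(R4) + P(C|R5)·P(R5)
      = 0.1198·0.244 + 0.1681·0.17 + 0.1009·0.303 + 0.202·0.19 + 0.0639·0.093
      = 0.0292312 + 0.028577 + 0.0305727 + 0.03838 + 0.0059427 = 0.1327036

0.1327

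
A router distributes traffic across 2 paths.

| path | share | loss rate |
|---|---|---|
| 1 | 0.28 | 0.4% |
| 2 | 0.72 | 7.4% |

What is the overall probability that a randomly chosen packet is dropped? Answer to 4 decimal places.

Summing over the partition,
P(L) = P(L|1)·P(1) + P(L|2)·P(2)
      = 0.004·0.28 + 0.074·0.72
      = 0.00112 + 0.05328 = 0.0544

0.0544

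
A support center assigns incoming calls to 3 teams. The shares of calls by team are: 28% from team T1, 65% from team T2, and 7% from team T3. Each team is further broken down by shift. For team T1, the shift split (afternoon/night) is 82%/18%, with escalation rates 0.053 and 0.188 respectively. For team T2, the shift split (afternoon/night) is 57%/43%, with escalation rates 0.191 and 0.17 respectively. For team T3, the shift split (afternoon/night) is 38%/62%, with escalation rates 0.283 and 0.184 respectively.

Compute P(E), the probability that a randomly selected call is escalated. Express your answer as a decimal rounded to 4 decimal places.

P(E|T1) = 0.82·0.053 + 0.18·0.188 = 0.04346 + 0.03384 = 0.0773
P(E|T2) = 0.57·0.191 + 0.43·0.17 = 0.10887 + 0.0731 = 0.18197
P(E|T3) = 0.38·0.283 + 0.62·0.184 = 0.10754 + 0.11408 = 0.22162
Then overall,
P(E) = 0.28·0.0773 + 0.65·0.18197 + 0.07·0.22162
      = 0.021644 + 0.1182805 + 0.0155134 = 0.1554379

P(E) ≈ 0.1554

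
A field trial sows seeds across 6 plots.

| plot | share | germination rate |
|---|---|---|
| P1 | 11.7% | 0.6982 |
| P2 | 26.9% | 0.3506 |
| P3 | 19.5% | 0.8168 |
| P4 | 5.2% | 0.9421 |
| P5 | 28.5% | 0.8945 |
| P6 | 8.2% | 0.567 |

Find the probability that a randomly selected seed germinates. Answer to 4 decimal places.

Summing over the partition,
P(G) = P(G|P1)·P(P1) + P(G|P2)·P(P2) + P(G|P3)·P(P3) + P(G|P4)·P(P4) + P(G|P5)·P(P5) + P(G|P6)·P(P6)
      = 0.6982·0.117 + 0.3506·0.269 + 0.8168·0.195 + 0.9421·0.052 + 0.8945·0.285 + 0.567·0.082
      = 0.0816894 + 0.0943114 + 0.159276 + 0.0489892 + 0.2549325 + 0.046494 = 0.6856925

P(G) ≈ 0.6857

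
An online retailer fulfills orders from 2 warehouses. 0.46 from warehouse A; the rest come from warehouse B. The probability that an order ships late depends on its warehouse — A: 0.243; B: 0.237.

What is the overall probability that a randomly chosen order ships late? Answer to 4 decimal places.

P(B) = 1 − (0.46) = 0.54.
Summing over the partition,
P(L) = P(L|A)·P(A) + P(L|B)·P(B)
      = 0.243·0.46 + 0.237·0.54
      = 0.11178 + 0.12798 = 0.23976

0.2398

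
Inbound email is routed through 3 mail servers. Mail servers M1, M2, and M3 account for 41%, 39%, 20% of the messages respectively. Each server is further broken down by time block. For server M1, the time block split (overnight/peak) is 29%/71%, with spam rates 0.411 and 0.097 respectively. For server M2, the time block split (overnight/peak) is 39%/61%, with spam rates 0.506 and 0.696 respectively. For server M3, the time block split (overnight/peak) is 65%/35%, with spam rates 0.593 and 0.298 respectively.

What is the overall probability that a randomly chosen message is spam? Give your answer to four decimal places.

P(S|M1) = 0.29·0.411 + 0.71·0.097 = 0.11919 + 0.06887 = 0.18806
P(S|M2) = 0.39·0.506 + 0.61·0.696 = 0.19734 + 0.42456 = 0.6219
P(S|M3) = 0.65·0.593 + 0.35·0.298 = 0.38545 + 0.1043 = 0.48975
Then overall,
P(S) = 0.41·0.18806 + 0.39·0.6219 + 0.2·0.48975
      = 0.0771046 + 0.242541 + 0.09795 = 0.4175956

0.4176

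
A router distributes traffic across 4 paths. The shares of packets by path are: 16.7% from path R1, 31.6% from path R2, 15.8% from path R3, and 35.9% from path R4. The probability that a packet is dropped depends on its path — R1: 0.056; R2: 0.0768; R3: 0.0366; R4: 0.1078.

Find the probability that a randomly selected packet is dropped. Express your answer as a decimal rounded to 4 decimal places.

P(L) ≈ 0.0781

P(L) = P(L|R1)·P(R1) + P(L|R2)·P(R2) + P(L|R3)·P(R3) + P(L|R4)·P(R4)
      = 0.056·0.167 + 0.0768·0.316 + 0.0366·0.158 + 0.1078·0.359
      = 0.009352 + 0.0242688 + 0.0057828 + 0.0387002 = 0.0781038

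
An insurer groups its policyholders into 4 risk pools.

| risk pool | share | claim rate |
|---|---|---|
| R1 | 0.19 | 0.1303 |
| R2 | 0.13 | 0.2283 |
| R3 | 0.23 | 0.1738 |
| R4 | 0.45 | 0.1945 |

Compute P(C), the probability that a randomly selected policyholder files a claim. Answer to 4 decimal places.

P(C) ≈ 0.1819

By the law of total probability,
P(C) = P(C|R1)·P(R1) + P(C|R2)·P(R2) + P(C|R3)·P(R3) + P(C|R4)·P(R4)
      = 0.1303·0.19 + 0.2283·0.13 + 0.1738·0.23 + 0.1945·0.45
      = 0.024757 + 0.029679 + 0.039974 + 0.087525 = 0.181935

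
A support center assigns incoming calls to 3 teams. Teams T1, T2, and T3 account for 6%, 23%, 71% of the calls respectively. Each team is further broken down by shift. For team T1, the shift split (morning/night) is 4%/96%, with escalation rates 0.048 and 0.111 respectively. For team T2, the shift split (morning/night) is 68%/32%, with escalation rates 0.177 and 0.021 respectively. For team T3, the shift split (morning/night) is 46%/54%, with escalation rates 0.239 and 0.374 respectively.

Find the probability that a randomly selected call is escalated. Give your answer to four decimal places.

P(E) ≈ 0.2572

P(E|T1) = 0.04·0.048 + 0.96·0.111 = 0.00192 + 0.10656 = 0.10848
P(E|T2) = 0.68·0.177 + 0.32·0.021 = 0.12036 + 0.00672 = 0.12708
P(E|T3) = 0.46·0.239 + 0.54·0.374 = 0.10994 + 0.20196 = 0.3119
By total probability over the outer partition,
P(E) = 0.06·0.10848 + 0.23·0.12708 + 0.71·0.3119
      = 0.0065088 + 0.0292284 + 0.221449 = 0.2571862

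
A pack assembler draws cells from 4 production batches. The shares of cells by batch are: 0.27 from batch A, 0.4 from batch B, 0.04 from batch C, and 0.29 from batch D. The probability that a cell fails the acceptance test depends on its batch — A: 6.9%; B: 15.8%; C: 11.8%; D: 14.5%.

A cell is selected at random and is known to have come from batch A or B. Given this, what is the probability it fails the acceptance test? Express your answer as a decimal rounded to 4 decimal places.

Let S = {A, B}.
P(S) = 0.27 + 0.4 = 0.67.
P(F ∩ S) = 0.069·0.27 + 0.158·0.4 = 0.01863 + 0.0632 = 0.08183.
P(F | S) = 0.08183 / 0.67 = 0.122134…

P(F|S) ≈ 0.1221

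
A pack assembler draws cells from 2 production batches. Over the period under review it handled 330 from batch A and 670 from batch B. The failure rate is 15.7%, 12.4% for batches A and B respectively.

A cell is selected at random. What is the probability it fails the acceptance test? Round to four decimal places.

0.1349

Total: 330 + 670 = 1000.
P(A) = 330/1000 = 0.33. P(B) = 670/1000 = 0.67.
By the law of total probability,
P(F) = P(F|A)·P(A) + P(F|B)·P(B)
      = 0.157·0.33 + 0.124·0.67
      = 0.05181 + 0.08308 = 0.13489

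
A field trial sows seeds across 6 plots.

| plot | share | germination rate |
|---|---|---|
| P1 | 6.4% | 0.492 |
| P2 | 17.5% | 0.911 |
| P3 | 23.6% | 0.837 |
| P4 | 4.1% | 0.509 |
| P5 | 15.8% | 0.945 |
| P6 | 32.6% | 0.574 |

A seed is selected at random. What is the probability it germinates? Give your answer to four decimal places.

0.7457

Using total probability over the partition,
P(G) = P(G|P1)·P(P1) + P(G|P2)·P(P2) + P(G|P3)·P(P3) + P(G|P4)·P(P4) + P(G|P5)·P(P5) + P(G|P6)·P(P6)
      = 0.492·0.064 + 0.911·0.175 + 0.837·0.236 + 0.509·0.041 + 0.945·0.158 + 0.574·0.326
      = 0.031488 + 0.159425 + 0.197532 + 0.020869 + 0.14931 + 0.187124 = 0.745748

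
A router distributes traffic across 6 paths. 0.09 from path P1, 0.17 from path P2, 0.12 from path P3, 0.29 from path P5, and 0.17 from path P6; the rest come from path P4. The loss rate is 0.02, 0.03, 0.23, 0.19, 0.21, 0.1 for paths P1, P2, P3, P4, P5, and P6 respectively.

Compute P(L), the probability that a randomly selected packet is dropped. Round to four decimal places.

P(P4) = 1 − (0.09 + 0.17 + 0.12 + 0.29 + 0.17) = 0.16.
Summing over the partition,
P(L) = P(L|P1)·P(P1) + P(L|P2)·P(P2) + P(L|P3)·P(P3) + P(L|P4)·P(P4) + P(L|P5)·P(P5) + P(L|P6)·P(P6)
      = 0.02·0.09 + 0.03·0.17 + 0.23·0.12 + 0.19·0.16 + 0.21·0.29 + 0.1·0.17
      = 0.0018 + 0.0051 + 0.0276 + 0.0304 + 0.0609 + 0.017 = 0.1428

0.1428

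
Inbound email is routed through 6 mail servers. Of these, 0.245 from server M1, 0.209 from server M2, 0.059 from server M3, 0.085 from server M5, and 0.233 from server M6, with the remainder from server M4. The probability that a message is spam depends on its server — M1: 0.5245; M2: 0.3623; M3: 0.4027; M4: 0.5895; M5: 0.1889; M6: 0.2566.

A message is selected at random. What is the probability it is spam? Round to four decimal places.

P(M4) = 1 − (0.245 + 0.209 + 0.059 + 0.085 + 0.233) = 0.169.
Using total probability over the partition,
P(S) = P(S|M1)·P(M1) + P(S|M2)·P(M2) + P(S|M3)·P(M3) + P(S|M4)·P(M4) + P(S|M5)·P(M5) + P(S|M6)·P(M6)
      = 0.5245·0.245 + 0.3623·0.209 + 0.4027·0.059 + 0.5895·0.169 + 0.1889·0.085 + 0.2566·0.233
      = 0.1285025 + 0.0757207 + 0.0237593 + 0.0996255 + 0.0160565 + 0.0597878 = 0.4034523

P(S) ≈ 0.4035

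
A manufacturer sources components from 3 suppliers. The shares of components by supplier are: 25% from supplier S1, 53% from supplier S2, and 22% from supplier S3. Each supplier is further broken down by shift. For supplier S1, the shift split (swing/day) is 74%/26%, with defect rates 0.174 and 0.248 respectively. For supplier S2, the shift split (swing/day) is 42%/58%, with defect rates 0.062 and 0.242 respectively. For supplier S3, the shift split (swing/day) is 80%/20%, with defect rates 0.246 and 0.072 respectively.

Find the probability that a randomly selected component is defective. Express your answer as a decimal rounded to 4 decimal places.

P(D|S1) = 0.74·0.174 + 0.26·0.248 = 0.12876 + 0.06448 = 0.19324
P(D|S2) = 0.42·0.062 + 0.58·0.242 = 0.02604 + 0.14036 = 0.1664
P(D|S3) = 0.8·0.246 + 0.2·0.072 = 0.1968 + 0.0144 = 0.2112
By total probability over the outer partition,
P(D) = 0.25·0.19324 + 0.53·0.1664 + 0.22·0.2112
      = 0.04831 + 0.088192 + 0.046464 = 0.182966

0.1830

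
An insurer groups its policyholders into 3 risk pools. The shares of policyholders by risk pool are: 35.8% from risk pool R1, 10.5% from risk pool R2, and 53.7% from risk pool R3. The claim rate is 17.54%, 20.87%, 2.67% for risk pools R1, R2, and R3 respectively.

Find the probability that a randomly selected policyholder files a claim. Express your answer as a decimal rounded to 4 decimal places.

By the law of total probability,
P(C) = P(C|R1)·P(R1) + P(C|R2)·P(R2) + P(C|R3)·P(R3)
      = 0.1754·0.358 + 0.2087·0.105 + 0.0267·0.537
      = 0.0627932 + 0.0219135 + 0.0143379 = 0.0990446

0.0990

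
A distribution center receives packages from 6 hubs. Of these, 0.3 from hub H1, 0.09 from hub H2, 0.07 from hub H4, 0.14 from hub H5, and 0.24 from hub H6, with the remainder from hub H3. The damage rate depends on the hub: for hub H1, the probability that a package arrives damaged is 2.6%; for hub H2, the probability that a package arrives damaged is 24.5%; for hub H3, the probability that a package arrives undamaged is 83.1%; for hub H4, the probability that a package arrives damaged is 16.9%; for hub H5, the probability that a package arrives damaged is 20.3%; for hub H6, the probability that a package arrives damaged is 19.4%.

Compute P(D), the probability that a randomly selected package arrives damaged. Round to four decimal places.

P(D) ≈ 0.1437

P(H3) = 1 − (0.3 + 0.09 + 0.07 + 0.14 + 0.24) = 0.16.
P(D|H3) = 1 − 0.831 = 0.169.
Summing over the partition,
P(D) = P(D|H1)·P(H1) + P(D|H2)·P(H2) + P(D|H3)·P(H3) + P(D|H4)·P(H4) + P(D|H5)·P(H5) + P(D|H6)·P(H6)
      = 0.026·0.3 + 0.245·0.09 + 0.169·0.16 + 0.169·0.07 + 0.203·0.14 + 0.194·0.24
      = 0.0078 + 0.02205 + 0.02704 + 0.01183 + 0.02842 + 0.04656 = 0.1437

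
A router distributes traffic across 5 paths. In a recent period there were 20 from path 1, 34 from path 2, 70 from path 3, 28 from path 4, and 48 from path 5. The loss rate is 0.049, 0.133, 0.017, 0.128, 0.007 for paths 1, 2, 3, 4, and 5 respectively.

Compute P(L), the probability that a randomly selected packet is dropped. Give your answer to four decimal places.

0.0531

Total: 20 + 34 + 70 + 28 + 48 = 200.
P(1) = 20/200 = 0.1. P(2) = 34/200 = 0.17. P(3) = 70/200 = 0.35. P(4) = 28/200 = 0.14. P(5) = 48/200 = 0.24.
P(L) = P(L|1)·P(1) + P(L|2)·P(2) + P(L|3)·P(3) + P(L|4)·P(4) + P(L|5)·P(5)
      = 0.049·0.1 + 0.133·0.17 + 0.017·0.35 + 0.128·0.14 + 0.007·0.24
      = 0.0049 + 0.02261 + 0.00595 + 0.01792 + 0.00168 = 0.05306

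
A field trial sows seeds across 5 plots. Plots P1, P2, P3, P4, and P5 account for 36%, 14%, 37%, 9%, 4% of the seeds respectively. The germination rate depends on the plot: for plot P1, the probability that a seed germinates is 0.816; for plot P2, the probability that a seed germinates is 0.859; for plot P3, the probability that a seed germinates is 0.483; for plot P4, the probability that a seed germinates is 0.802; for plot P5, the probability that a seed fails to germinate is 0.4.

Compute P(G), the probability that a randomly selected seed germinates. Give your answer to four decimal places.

P(G|P5) = 1 − 0.4 = 0.6.
P(G) = P(G|P1)·P(P1) + P(G|P2)·P(P2) + P(G|P3)·P(P3) + P(G|P4)·P(P4) + P(G|P5)·P(P5)
      = 0.816·0.36 + 0.859·0.14 + 0.483·0.37 + 0.802·0.09 + 0.6·0.04
      = 0.29376 + 0.12026 + 0.17871 + 0.07218 + 0.024 = 0.68891

0.6889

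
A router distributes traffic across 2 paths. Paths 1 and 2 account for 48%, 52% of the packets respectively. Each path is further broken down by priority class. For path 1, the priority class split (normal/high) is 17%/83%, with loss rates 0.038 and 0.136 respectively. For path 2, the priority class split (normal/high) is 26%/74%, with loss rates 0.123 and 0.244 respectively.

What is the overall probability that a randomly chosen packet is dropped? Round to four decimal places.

0.1678

P(L|1) = 0.17·0.038 + 0.83·0.136 = 0.00646 + 0.11288 = 0.11934
P(L|2) = 0.26·0.123 + 0.74·0.244 = 0.03198 + 0.18056 = 0.21254
By total probability over the outer partition,
P(L) = 0.48·0.11934 + 0.52·0.21254
      = 0.0572832 + 0.1105208 = 0.167804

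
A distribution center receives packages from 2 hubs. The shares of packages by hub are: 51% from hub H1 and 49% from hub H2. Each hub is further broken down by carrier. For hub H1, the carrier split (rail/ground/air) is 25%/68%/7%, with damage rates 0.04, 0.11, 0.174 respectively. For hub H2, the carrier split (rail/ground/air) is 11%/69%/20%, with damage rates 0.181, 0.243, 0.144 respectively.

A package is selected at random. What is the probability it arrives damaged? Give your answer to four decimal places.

P(D|H1) = 0.25·0.04 + 0.68·0.11 + 0.07·0.174 = 0.01 + 0.0748 + 0.01218 = 0.09698
P(D|H2) = 0.11·0.181 + 0.69·0.243 + 0.2·0.144 = 0.01991 + 0.16767 + 0.0288 = 0.21638
Then overall,
P(D) = 0.51·0.09698 + 0.49·0.21638
      = 0.0494598 + 0.1060262 = 0.155486

P(D) ≈ 0.1555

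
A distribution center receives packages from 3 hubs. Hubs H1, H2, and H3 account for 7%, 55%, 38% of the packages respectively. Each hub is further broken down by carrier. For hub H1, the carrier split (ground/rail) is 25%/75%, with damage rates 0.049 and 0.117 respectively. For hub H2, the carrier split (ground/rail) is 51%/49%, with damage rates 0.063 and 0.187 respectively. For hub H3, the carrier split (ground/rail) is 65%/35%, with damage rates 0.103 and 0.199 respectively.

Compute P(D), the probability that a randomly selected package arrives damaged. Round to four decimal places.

0.1270

P(D|H1) = 0.25·0.049 + 0.75·0.117 = 0.01225 + 0.08775 = 0.1
P(D|H2) = 0.51·0.063 + 0.49·0.187 = 0.03213 + 0.09163 = 0.12376
P(D|H3) = 0.65·0.103 + 0.35·0.199 = 0.06695 + 0.06965 = 0.1366
By total probability over the outer partition,
P(D) = 0.07·0.1 + 0.55·0.12376 + 0.38·0.1366
      = 0.007 + 0.068068 + 0.051908 = 0.126976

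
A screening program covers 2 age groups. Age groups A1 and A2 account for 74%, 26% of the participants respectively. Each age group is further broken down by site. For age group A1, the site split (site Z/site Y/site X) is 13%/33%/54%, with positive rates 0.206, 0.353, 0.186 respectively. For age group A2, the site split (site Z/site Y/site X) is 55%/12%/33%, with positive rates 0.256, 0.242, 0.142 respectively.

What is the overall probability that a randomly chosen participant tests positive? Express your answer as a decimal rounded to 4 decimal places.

P(T|A1) = 0.13·0.206 + 0.33·0.353 + 0.54·0.186 = 0.02678 + 0.11649 + 0.10044 = 0.24371
P(T|A2) = 0.55·0.256 + 0.12·0.242 + 0.33·0.142 = 0.1408 + 0.02904 + 0.04686 = 0.2167
Then overall,
P(T) = 0.74·0.24371 + 0.26·0.2167
      = 0.1803454 + 0.056342 = 0.2366874

P(T) ≈ 0.2367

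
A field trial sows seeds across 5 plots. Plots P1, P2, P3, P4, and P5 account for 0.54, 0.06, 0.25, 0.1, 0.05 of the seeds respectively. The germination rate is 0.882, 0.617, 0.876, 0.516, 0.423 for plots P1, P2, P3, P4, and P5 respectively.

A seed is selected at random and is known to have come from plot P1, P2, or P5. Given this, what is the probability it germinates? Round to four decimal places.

Let S = {P1, P2, P5}.
P(S) = 0.54 + 0.06 + 0.05 = 0.65.
P(G ∩ S) = 0.882·0.54 + 0.617·0.06 + 0.423·0.05 = 0.47628 + 0.03702 + 0.02115 = 0.53445.
P(G | S) = 0.53445 / 0.65 = 0.822231…

P(G|S) ≈ 0.8222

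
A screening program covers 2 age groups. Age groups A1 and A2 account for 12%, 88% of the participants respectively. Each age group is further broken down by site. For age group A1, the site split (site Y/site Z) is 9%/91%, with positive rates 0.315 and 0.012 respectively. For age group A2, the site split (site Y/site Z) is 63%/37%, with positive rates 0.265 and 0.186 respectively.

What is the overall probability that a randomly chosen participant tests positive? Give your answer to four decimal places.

P(T|A1) = 0.09·0.315 + 0.91·0.012 = 0.02835 + 0.01092 = 0.03927
P(T|A2) = 0.63·0.265 + 0.37·0.186 = 0.16695 + 0.06882 = 0.23577
Then overall,
P(T) = 0.12·0.03927 + 0.88·0.23577
      = 0.0047124 + 0.2074776 = 0.21219

P(T) ≈ 0.2122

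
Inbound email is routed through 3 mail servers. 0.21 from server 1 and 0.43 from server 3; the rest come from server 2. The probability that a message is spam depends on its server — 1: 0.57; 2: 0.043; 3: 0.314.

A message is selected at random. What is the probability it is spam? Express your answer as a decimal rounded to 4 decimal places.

P(2) = 1 − (0.21 + 0.43) = 0.36.
P(S) = P(S|1)·P(1) + P(S|2)·P(2) + P(S|3)·P(3)
      = 0.57·0.21 + 0.043·0.36 + 0.314·0.43
      = 0.1197 + 0.01548 + 0.13502 = 0.2702

0.2702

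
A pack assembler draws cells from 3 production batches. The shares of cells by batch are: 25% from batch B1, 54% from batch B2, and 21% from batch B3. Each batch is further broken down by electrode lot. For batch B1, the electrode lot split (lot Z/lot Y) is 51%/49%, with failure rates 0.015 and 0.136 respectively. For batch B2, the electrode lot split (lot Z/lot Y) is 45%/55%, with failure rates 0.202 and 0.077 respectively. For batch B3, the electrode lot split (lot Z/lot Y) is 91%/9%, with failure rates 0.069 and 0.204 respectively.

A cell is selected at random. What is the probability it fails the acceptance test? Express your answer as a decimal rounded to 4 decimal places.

P(F|B1) = 0.51·0.015 + 0.49·0.136 = 0.00765 + 0.06664 = 0.07429
P(F|B2) = 0.45·0.202 + 0.55·0.077 = 0.0909 + 0.04235 = 0.13325
P(F|B3) = 0.91·0.069 + 0.09·0.204 = 0.06279 + 0.01836 = 0.08115
Then overall,
P(F) = 0.25·0.07429 + 0.54·0.13325 + 0.21·0.08115
      = 0.0185725 + 0.071955 + 0.0170415 = 0.107569

P(F) ≈ 0.1076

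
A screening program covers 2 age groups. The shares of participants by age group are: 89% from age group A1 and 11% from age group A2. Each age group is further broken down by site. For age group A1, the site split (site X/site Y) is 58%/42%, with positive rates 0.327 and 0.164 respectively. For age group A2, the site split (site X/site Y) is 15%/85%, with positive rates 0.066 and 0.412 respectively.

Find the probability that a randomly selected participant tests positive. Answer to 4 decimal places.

0.2697

P(T|A1) = 0.58·0.327 + 0.42·0.164 = 0.18966 + 0.06888 = 0.25854
P(T|A2) = 0.15·0.066 + 0.85·0.412 = 0.0099 + 0.3502 = 0.3601
Then overall,
P(T) = 0.89·0.25854 + 0.11·0.3601
      = 0.2301006 + 0.039611 = 0.2697116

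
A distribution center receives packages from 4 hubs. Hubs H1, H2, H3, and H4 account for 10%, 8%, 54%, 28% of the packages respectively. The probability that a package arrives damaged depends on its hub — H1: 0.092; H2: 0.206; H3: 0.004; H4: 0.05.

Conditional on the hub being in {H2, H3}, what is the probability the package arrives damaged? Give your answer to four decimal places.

Let S = {H2, H3}.
P(S) = 0.08 + 0.54 = 0.62.
P(D ∩ S) = 0.206·0.08 + 0.004·0.54 = 0.01648 + 0.00216 = 0.01864.
P(D | S) = 0.01864 / 0.62 = 0.030065…

0.0301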